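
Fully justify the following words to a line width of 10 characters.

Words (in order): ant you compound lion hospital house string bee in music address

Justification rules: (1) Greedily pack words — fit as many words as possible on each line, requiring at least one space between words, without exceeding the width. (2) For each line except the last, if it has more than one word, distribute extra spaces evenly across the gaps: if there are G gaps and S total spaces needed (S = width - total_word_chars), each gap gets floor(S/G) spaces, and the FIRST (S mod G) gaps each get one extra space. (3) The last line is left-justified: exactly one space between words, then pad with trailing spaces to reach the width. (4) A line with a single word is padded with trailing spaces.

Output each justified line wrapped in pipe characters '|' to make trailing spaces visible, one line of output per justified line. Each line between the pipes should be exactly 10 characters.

Line 1: ['ant', 'you'] (min_width=7, slack=3)
Line 2: ['compound'] (min_width=8, slack=2)
Line 3: ['lion'] (min_width=4, slack=6)
Line 4: ['hospital'] (min_width=8, slack=2)
Line 5: ['house'] (min_width=5, slack=5)
Line 6: ['string', 'bee'] (min_width=10, slack=0)
Line 7: ['in', 'music'] (min_width=8, slack=2)
Line 8: ['address'] (min_width=7, slack=3)

Answer: |ant    you|
|compound  |
|lion      |
|hospital  |
|house     |
|string bee|
|in   music|
|address   |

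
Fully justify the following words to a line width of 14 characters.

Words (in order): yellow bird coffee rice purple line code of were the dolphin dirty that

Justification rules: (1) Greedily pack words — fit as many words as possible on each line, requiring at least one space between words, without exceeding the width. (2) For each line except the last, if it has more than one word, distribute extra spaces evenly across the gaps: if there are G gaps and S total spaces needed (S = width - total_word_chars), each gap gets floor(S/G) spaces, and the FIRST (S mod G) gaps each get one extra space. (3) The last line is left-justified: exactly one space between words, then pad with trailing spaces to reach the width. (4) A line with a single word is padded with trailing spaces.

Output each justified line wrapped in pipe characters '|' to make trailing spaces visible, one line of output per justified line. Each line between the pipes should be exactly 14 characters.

Answer: |yellow    bird|
|coffee    rice|
|purple    line|
|code  of  were|
|the    dolphin|
|dirty that    |

Derivation:
Line 1: ['yellow', 'bird'] (min_width=11, slack=3)
Line 2: ['coffee', 'rice'] (min_width=11, slack=3)
Line 3: ['purple', 'line'] (min_width=11, slack=3)
Line 4: ['code', 'of', 'were'] (min_width=12, slack=2)
Line 5: ['the', 'dolphin'] (min_width=11, slack=3)
Line 6: ['dirty', 'that'] (min_width=10, slack=4)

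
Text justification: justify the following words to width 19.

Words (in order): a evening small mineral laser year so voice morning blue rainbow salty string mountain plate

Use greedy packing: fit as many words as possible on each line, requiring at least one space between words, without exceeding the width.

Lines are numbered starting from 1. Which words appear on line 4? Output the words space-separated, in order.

Line 1: ['a', 'evening', 'small'] (min_width=15, slack=4)
Line 2: ['mineral', 'laser', 'year'] (min_width=18, slack=1)
Line 3: ['so', 'voice', 'morning'] (min_width=16, slack=3)
Line 4: ['blue', 'rainbow', 'salty'] (min_width=18, slack=1)
Line 5: ['string', 'mountain'] (min_width=15, slack=4)
Line 6: ['plate'] (min_width=5, slack=14)

Answer: blue rainbow salty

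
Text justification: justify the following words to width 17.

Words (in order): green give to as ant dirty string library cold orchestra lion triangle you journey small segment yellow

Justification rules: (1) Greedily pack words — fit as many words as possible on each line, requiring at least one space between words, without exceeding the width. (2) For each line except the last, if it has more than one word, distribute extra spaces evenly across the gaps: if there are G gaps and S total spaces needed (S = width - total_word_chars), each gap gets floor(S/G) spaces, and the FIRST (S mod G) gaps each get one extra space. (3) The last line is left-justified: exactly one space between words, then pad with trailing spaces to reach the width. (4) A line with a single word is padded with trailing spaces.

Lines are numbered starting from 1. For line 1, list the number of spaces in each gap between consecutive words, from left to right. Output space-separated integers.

Line 1: ['green', 'give', 'to', 'as'] (min_width=16, slack=1)
Line 2: ['ant', 'dirty', 'string'] (min_width=16, slack=1)
Line 3: ['library', 'cold'] (min_width=12, slack=5)
Line 4: ['orchestra', 'lion'] (min_width=14, slack=3)
Line 5: ['triangle', 'you'] (min_width=12, slack=5)
Line 6: ['journey', 'small'] (min_width=13, slack=4)
Line 7: ['segment', 'yellow'] (min_width=14, slack=3)

Answer: 2 1 1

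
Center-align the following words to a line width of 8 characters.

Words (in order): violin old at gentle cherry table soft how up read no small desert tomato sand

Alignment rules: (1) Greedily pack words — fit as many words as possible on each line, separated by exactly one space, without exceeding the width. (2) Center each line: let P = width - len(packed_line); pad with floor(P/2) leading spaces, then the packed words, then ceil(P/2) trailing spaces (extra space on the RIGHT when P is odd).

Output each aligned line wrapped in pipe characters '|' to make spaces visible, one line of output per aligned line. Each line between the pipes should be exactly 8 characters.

Answer: | violin |
| old at |
| gentle |
| cherry |
| table  |
|soft how|
|up read |
|no small|
| desert |
| tomato |
|  sand  |

Derivation:
Line 1: ['violin'] (min_width=6, slack=2)
Line 2: ['old', 'at'] (min_width=6, slack=2)
Line 3: ['gentle'] (min_width=6, slack=2)
Line 4: ['cherry'] (min_width=6, slack=2)
Line 5: ['table'] (min_width=5, slack=3)
Line 6: ['soft', 'how'] (min_width=8, slack=0)
Line 7: ['up', 'read'] (min_width=7, slack=1)
Line 8: ['no', 'small'] (min_width=8, slack=0)
Line 9: ['desert'] (min_width=6, slack=2)
Line 10: ['tomato'] (min_width=6, slack=2)
Line 11: ['sand'] (min_width=4, slack=4)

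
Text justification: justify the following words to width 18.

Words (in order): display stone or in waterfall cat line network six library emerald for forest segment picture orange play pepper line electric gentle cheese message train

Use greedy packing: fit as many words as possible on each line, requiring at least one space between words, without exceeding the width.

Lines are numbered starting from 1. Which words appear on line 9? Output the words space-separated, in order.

Line 1: ['display', 'stone', 'or'] (min_width=16, slack=2)
Line 2: ['in', 'waterfall', 'cat'] (min_width=16, slack=2)
Line 3: ['line', 'network', 'six'] (min_width=16, slack=2)
Line 4: ['library', 'emerald'] (min_width=15, slack=3)
Line 5: ['for', 'forest', 'segment'] (min_width=18, slack=0)
Line 6: ['picture', 'orange'] (min_width=14, slack=4)
Line 7: ['play', 'pepper', 'line'] (min_width=16, slack=2)
Line 8: ['electric', 'gentle'] (min_width=15, slack=3)
Line 9: ['cheese', 'message'] (min_width=14, slack=4)
Line 10: ['train'] (min_width=5, slack=13)

Answer: cheese message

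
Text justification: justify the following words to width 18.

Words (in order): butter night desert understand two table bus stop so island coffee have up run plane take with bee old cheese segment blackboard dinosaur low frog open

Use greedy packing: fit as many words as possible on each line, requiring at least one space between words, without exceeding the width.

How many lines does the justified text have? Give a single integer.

Answer: 10

Derivation:
Line 1: ['butter', 'night'] (min_width=12, slack=6)
Line 2: ['desert', 'understand'] (min_width=17, slack=1)
Line 3: ['two', 'table', 'bus', 'stop'] (min_width=18, slack=0)
Line 4: ['so', 'island', 'coffee'] (min_width=16, slack=2)
Line 5: ['have', 'up', 'run', 'plane'] (min_width=17, slack=1)
Line 6: ['take', 'with', 'bee', 'old'] (min_width=17, slack=1)
Line 7: ['cheese', 'segment'] (min_width=14, slack=4)
Line 8: ['blackboard'] (min_width=10, slack=8)
Line 9: ['dinosaur', 'low', 'frog'] (min_width=17, slack=1)
Line 10: ['open'] (min_width=4, slack=14)
Total lines: 10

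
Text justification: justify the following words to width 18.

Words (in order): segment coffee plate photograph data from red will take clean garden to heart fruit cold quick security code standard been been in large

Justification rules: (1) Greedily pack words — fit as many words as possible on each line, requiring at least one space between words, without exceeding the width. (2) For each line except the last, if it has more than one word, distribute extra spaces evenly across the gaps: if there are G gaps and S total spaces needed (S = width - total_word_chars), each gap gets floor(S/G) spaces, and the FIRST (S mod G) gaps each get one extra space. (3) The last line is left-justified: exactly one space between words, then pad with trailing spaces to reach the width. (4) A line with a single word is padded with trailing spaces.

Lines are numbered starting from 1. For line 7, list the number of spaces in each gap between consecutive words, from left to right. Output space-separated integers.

Line 1: ['segment', 'coffee'] (min_width=14, slack=4)
Line 2: ['plate', 'photograph'] (min_width=16, slack=2)
Line 3: ['data', 'from', 'red', 'will'] (min_width=18, slack=0)
Line 4: ['take', 'clean', 'garden'] (min_width=17, slack=1)
Line 5: ['to', 'heart', 'fruit'] (min_width=14, slack=4)
Line 6: ['cold', 'quick'] (min_width=10, slack=8)
Line 7: ['security', 'code'] (min_width=13, slack=5)
Line 8: ['standard', 'been', 'been'] (min_width=18, slack=0)
Line 9: ['in', 'large'] (min_width=8, slack=10)

Answer: 6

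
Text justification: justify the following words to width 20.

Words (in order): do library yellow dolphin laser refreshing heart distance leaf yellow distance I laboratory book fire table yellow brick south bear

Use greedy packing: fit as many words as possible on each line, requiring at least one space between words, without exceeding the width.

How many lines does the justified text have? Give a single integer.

Answer: 8

Derivation:
Line 1: ['do', 'library', 'yellow'] (min_width=17, slack=3)
Line 2: ['dolphin', 'laser'] (min_width=13, slack=7)
Line 3: ['refreshing', 'heart'] (min_width=16, slack=4)
Line 4: ['distance', 'leaf', 'yellow'] (min_width=20, slack=0)
Line 5: ['distance', 'I'] (min_width=10, slack=10)
Line 6: ['laboratory', 'book', 'fire'] (min_width=20, slack=0)
Line 7: ['table', 'yellow', 'brick'] (min_width=18, slack=2)
Line 8: ['south', 'bear'] (min_width=10, slack=10)
Total lines: 8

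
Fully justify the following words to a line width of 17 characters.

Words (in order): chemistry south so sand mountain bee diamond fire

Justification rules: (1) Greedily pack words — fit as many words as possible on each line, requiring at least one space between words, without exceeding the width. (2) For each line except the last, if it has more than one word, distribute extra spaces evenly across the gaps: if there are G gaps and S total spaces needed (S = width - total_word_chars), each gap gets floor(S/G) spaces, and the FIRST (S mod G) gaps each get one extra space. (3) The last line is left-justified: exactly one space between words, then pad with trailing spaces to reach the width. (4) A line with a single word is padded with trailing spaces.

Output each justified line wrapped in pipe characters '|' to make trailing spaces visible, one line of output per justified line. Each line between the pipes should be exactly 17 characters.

Answer: |chemistry   south|
|so  sand mountain|
|bee diamond fire |

Derivation:
Line 1: ['chemistry', 'south'] (min_width=15, slack=2)
Line 2: ['so', 'sand', 'mountain'] (min_width=16, slack=1)
Line 3: ['bee', 'diamond', 'fire'] (min_width=16, slack=1)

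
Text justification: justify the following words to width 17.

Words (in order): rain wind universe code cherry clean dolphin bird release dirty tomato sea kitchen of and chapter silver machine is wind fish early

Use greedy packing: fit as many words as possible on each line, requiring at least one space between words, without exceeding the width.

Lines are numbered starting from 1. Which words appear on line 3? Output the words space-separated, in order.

Answer: cherry clean

Derivation:
Line 1: ['rain', 'wind'] (min_width=9, slack=8)
Line 2: ['universe', 'code'] (min_width=13, slack=4)
Line 3: ['cherry', 'clean'] (min_width=12, slack=5)
Line 4: ['dolphin', 'bird'] (min_width=12, slack=5)
Line 5: ['release', 'dirty'] (min_width=13, slack=4)
Line 6: ['tomato', 'sea'] (min_width=10, slack=7)
Line 7: ['kitchen', 'of', 'and'] (min_width=14, slack=3)
Line 8: ['chapter', 'silver'] (min_width=14, slack=3)
Line 9: ['machine', 'is', 'wind'] (min_width=15, slack=2)
Line 10: ['fish', 'early'] (min_width=10, slack=7)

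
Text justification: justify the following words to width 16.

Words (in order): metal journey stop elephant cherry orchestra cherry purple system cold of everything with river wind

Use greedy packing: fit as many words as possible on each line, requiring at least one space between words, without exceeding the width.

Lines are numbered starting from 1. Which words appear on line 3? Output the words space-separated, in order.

Answer: cherry orchestra

Derivation:
Line 1: ['metal', 'journey'] (min_width=13, slack=3)
Line 2: ['stop', 'elephant'] (min_width=13, slack=3)
Line 3: ['cherry', 'orchestra'] (min_width=16, slack=0)
Line 4: ['cherry', 'purple'] (min_width=13, slack=3)
Line 5: ['system', 'cold', 'of'] (min_width=14, slack=2)
Line 6: ['everything', 'with'] (min_width=15, slack=1)
Line 7: ['river', 'wind'] (min_width=10, slack=6)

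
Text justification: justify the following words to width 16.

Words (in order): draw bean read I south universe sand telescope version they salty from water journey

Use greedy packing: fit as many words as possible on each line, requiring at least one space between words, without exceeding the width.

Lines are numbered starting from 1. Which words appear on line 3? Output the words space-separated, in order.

Line 1: ['draw', 'bean', 'read', 'I'] (min_width=16, slack=0)
Line 2: ['south', 'universe'] (min_width=14, slack=2)
Line 3: ['sand', 'telescope'] (min_width=14, slack=2)
Line 4: ['version', 'they'] (min_width=12, slack=4)
Line 5: ['salty', 'from', 'water'] (min_width=16, slack=0)
Line 6: ['journey'] (min_width=7, slack=9)

Answer: sand telescope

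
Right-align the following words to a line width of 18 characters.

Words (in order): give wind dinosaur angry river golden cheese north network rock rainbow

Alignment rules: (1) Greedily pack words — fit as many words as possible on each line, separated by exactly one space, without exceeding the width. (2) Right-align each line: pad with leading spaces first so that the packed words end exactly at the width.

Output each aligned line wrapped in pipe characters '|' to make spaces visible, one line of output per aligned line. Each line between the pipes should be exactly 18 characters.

Answer: |give wind dinosaur|
|angry river golden|
|      cheese north|
|      network rock|
|           rainbow|

Derivation:
Line 1: ['give', 'wind', 'dinosaur'] (min_width=18, slack=0)
Line 2: ['angry', 'river', 'golden'] (min_width=18, slack=0)
Line 3: ['cheese', 'north'] (min_width=12, slack=6)
Line 4: ['network', 'rock'] (min_width=12, slack=6)
Line 5: ['rainbow'] (min_width=7, slack=11)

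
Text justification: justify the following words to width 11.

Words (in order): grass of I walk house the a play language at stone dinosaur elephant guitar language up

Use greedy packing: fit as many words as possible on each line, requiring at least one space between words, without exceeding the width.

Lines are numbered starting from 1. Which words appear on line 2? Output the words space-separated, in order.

Answer: walk house

Derivation:
Line 1: ['grass', 'of', 'I'] (min_width=10, slack=1)
Line 2: ['walk', 'house'] (min_width=10, slack=1)
Line 3: ['the', 'a', 'play'] (min_width=10, slack=1)
Line 4: ['language', 'at'] (min_width=11, slack=0)
Line 5: ['stone'] (min_width=5, slack=6)
Line 6: ['dinosaur'] (min_width=8, slack=3)
Line 7: ['elephant'] (min_width=8, slack=3)
Line 8: ['guitar'] (min_width=6, slack=5)
Line 9: ['language', 'up'] (min_width=11, slack=0)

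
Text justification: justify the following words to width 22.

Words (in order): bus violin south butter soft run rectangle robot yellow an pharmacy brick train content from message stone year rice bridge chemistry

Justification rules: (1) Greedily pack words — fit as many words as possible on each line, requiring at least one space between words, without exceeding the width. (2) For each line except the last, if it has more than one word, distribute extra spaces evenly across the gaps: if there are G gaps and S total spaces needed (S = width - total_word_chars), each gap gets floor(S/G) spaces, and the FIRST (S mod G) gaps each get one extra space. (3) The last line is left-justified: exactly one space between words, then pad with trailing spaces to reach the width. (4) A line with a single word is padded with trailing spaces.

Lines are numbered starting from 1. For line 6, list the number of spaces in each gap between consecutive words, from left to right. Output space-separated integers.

Line 1: ['bus', 'violin', 'south'] (min_width=16, slack=6)
Line 2: ['butter', 'soft', 'run'] (min_width=15, slack=7)
Line 3: ['rectangle', 'robot', 'yellow'] (min_width=22, slack=0)
Line 4: ['an', 'pharmacy', 'brick'] (min_width=17, slack=5)
Line 5: ['train', 'content', 'from'] (min_width=18, slack=4)
Line 6: ['message', 'stone', 'year'] (min_width=18, slack=4)
Line 7: ['rice', 'bridge', 'chemistry'] (min_width=21, slack=1)

Answer: 3 3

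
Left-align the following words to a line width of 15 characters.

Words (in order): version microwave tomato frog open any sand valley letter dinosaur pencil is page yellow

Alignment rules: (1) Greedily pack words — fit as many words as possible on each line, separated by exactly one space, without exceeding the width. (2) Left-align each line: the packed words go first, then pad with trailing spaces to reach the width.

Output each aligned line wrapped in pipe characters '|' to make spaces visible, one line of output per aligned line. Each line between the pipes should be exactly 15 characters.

Answer: |version        |
|microwave      |
|tomato frog    |
|open any sand  |
|valley letter  |
|dinosaur pencil|
|is page yellow |

Derivation:
Line 1: ['version'] (min_width=7, slack=8)
Line 2: ['microwave'] (min_width=9, slack=6)
Line 3: ['tomato', 'frog'] (min_width=11, slack=4)
Line 4: ['open', 'any', 'sand'] (min_width=13, slack=2)
Line 5: ['valley', 'letter'] (min_width=13, slack=2)
Line 6: ['dinosaur', 'pencil'] (min_width=15, slack=0)
Line 7: ['is', 'page', 'yellow'] (min_width=14, slack=1)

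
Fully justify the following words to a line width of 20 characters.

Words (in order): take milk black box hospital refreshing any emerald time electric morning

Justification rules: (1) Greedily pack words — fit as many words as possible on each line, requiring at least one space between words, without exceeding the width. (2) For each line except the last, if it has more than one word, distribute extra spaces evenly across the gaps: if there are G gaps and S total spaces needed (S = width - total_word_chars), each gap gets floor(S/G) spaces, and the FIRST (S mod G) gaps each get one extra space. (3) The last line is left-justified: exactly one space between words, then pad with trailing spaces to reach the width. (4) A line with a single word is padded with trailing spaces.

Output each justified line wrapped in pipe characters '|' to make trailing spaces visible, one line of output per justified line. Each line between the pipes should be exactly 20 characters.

Line 1: ['take', 'milk', 'black', 'box'] (min_width=19, slack=1)
Line 2: ['hospital', 'refreshing'] (min_width=19, slack=1)
Line 3: ['any', 'emerald', 'time'] (min_width=16, slack=4)
Line 4: ['electric', 'morning'] (min_width=16, slack=4)

Answer: |take  milk black box|
|hospital  refreshing|
|any   emerald   time|
|electric morning    |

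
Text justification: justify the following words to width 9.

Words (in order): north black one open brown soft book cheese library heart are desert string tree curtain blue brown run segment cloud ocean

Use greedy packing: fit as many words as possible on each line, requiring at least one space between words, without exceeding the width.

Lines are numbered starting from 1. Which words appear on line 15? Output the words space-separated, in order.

Line 1: ['north'] (min_width=5, slack=4)
Line 2: ['black', 'one'] (min_width=9, slack=0)
Line 3: ['open'] (min_width=4, slack=5)
Line 4: ['brown'] (min_width=5, slack=4)
Line 5: ['soft', 'book'] (min_width=9, slack=0)
Line 6: ['cheese'] (min_width=6, slack=3)
Line 7: ['library'] (min_width=7, slack=2)
Line 8: ['heart', 'are'] (min_width=9, slack=0)
Line 9: ['desert'] (min_width=6, slack=3)
Line 10: ['string'] (min_width=6, slack=3)
Line 11: ['tree'] (min_width=4, slack=5)
Line 12: ['curtain'] (min_width=7, slack=2)
Line 13: ['blue'] (min_width=4, slack=5)
Line 14: ['brown', 'run'] (min_width=9, slack=0)
Line 15: ['segment'] (min_width=7, slack=2)
Line 16: ['cloud'] (min_width=5, slack=4)
Line 17: ['ocean'] (min_width=5, slack=4)

Answer: segment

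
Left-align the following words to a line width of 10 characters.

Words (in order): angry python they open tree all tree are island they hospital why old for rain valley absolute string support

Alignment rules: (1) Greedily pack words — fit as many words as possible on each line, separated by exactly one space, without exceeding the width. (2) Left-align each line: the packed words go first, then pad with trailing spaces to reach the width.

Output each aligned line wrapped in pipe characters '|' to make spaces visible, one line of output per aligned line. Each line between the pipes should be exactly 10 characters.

Answer: |angry     |
|python    |
|they open |
|tree all  |
|tree are  |
|island    |
|they      |
|hospital  |
|why old   |
|for rain  |
|valley    |
|absolute  |
|string    |
|support   |

Derivation:
Line 1: ['angry'] (min_width=5, slack=5)
Line 2: ['python'] (min_width=6, slack=4)
Line 3: ['they', 'open'] (min_width=9, slack=1)
Line 4: ['tree', 'all'] (min_width=8, slack=2)
Line 5: ['tree', 'are'] (min_width=8, slack=2)
Line 6: ['island'] (min_width=6, slack=4)
Line 7: ['they'] (min_width=4, slack=6)
Line 8: ['hospital'] (min_width=8, slack=2)
Line 9: ['why', 'old'] (min_width=7, slack=3)
Line 10: ['for', 'rain'] (min_width=8, slack=2)
Line 11: ['valley'] (min_width=6, slack=4)
Line 12: ['absolute'] (min_width=8, slack=2)
Line 13: ['string'] (min_width=6, slack=4)
Line 14: ['support'] (min_width=7, slack=3)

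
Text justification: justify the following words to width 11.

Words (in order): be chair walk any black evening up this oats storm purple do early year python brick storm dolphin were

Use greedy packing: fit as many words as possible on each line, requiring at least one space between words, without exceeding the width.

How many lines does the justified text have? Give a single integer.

Answer: 12

Derivation:
Line 1: ['be', 'chair'] (min_width=8, slack=3)
Line 2: ['walk', 'any'] (min_width=8, slack=3)
Line 3: ['black'] (min_width=5, slack=6)
Line 4: ['evening', 'up'] (min_width=10, slack=1)
Line 5: ['this', 'oats'] (min_width=9, slack=2)
Line 6: ['storm'] (min_width=5, slack=6)
Line 7: ['purple', 'do'] (min_width=9, slack=2)
Line 8: ['early', 'year'] (min_width=10, slack=1)
Line 9: ['python'] (min_width=6, slack=5)
Line 10: ['brick', 'storm'] (min_width=11, slack=0)
Line 11: ['dolphin'] (min_width=7, slack=4)
Line 12: ['were'] (min_width=4, slack=7)
Total lines: 12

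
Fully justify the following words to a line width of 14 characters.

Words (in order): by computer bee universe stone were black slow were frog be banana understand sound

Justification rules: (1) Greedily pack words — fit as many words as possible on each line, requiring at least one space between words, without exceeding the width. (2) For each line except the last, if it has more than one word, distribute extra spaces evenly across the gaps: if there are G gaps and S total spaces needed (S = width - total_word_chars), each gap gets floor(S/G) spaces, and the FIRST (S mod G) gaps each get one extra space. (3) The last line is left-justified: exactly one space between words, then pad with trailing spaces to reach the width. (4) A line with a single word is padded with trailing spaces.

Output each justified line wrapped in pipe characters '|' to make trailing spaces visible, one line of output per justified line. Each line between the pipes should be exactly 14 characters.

Answer: |by    computer|
|bee   universe|
|stone     were|
|black     slow|
|were  frog  be|
|banana        |
|understand    |
|sound         |

Derivation:
Line 1: ['by', 'computer'] (min_width=11, slack=3)
Line 2: ['bee', 'universe'] (min_width=12, slack=2)
Line 3: ['stone', 'were'] (min_width=10, slack=4)
Line 4: ['black', 'slow'] (min_width=10, slack=4)
Line 5: ['were', 'frog', 'be'] (min_width=12, slack=2)
Line 6: ['banana'] (min_width=6, slack=8)
Line 7: ['understand'] (min_width=10, slack=4)
Line 8: ['sound'] (min_width=5, slack=9)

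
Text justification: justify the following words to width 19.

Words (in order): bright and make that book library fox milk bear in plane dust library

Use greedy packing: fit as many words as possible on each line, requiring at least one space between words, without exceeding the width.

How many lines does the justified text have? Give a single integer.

Answer: 4

Derivation:
Line 1: ['bright', 'and', 'make'] (min_width=15, slack=4)
Line 2: ['that', 'book', 'library'] (min_width=17, slack=2)
Line 3: ['fox', 'milk', 'bear', 'in'] (min_width=16, slack=3)
Line 4: ['plane', 'dust', 'library'] (min_width=18, slack=1)
Total lines: 4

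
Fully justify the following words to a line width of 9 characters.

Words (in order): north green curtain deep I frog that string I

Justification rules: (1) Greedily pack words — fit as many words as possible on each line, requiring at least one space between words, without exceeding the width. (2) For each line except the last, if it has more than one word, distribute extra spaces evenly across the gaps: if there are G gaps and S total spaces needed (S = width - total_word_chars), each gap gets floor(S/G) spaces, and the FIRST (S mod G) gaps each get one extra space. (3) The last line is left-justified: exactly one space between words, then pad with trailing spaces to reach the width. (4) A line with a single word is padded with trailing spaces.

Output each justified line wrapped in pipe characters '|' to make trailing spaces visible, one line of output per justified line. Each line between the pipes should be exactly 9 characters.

Answer: |north    |
|green    |
|curtain  |
|deep    I|
|frog that|
|string I |

Derivation:
Line 1: ['north'] (min_width=5, slack=4)
Line 2: ['green'] (min_width=5, slack=4)
Line 3: ['curtain'] (min_width=7, slack=2)
Line 4: ['deep', 'I'] (min_width=6, slack=3)
Line 5: ['frog', 'that'] (min_width=9, slack=0)
Line 6: ['string', 'I'] (min_width=8, slack=1)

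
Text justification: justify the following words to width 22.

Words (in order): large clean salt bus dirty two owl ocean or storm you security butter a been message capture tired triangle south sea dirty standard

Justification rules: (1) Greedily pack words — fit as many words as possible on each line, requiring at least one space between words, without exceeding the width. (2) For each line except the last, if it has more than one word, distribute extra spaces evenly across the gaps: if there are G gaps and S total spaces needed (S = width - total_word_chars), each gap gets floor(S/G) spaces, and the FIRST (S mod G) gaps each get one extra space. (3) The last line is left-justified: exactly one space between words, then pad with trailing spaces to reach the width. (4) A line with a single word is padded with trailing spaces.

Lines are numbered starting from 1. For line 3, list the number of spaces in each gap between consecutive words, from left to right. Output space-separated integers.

Answer: 3 3

Derivation:
Line 1: ['large', 'clean', 'salt', 'bus'] (min_width=20, slack=2)
Line 2: ['dirty', 'two', 'owl', 'ocean', 'or'] (min_width=22, slack=0)
Line 3: ['storm', 'you', 'security'] (min_width=18, slack=4)
Line 4: ['butter', 'a', 'been', 'message'] (min_width=21, slack=1)
Line 5: ['capture', 'tired', 'triangle'] (min_width=22, slack=0)
Line 6: ['south', 'sea', 'dirty'] (min_width=15, slack=7)
Line 7: ['standard'] (min_width=8, slack=14)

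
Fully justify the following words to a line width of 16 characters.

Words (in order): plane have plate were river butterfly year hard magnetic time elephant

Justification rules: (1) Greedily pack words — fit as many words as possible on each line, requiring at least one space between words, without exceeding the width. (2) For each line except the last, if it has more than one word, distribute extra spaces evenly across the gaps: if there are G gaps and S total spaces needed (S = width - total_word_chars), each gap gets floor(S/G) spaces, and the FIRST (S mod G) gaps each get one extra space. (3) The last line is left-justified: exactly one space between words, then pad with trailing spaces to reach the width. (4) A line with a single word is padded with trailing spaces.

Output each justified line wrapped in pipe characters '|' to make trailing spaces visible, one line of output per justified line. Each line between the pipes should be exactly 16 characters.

Line 1: ['plane', 'have', 'plate'] (min_width=16, slack=0)
Line 2: ['were', 'river'] (min_width=10, slack=6)
Line 3: ['butterfly', 'year'] (min_width=14, slack=2)
Line 4: ['hard', 'magnetic'] (min_width=13, slack=3)
Line 5: ['time', 'elephant'] (min_width=13, slack=3)

Answer: |plane have plate|
|were       river|
|butterfly   year|
|hard    magnetic|
|time elephant   |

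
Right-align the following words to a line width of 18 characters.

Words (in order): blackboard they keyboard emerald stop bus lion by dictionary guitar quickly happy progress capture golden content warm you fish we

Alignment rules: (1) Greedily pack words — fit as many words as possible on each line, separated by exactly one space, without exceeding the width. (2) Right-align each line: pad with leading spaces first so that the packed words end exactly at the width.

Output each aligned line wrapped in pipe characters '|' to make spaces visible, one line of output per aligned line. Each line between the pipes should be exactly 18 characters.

Line 1: ['blackboard', 'they'] (min_width=15, slack=3)
Line 2: ['keyboard', 'emerald'] (min_width=16, slack=2)
Line 3: ['stop', 'bus', 'lion', 'by'] (min_width=16, slack=2)
Line 4: ['dictionary', 'guitar'] (min_width=17, slack=1)
Line 5: ['quickly', 'happy'] (min_width=13, slack=5)
Line 6: ['progress', 'capture'] (min_width=16, slack=2)
Line 7: ['golden', 'content'] (min_width=14, slack=4)
Line 8: ['warm', 'you', 'fish', 'we'] (min_width=16, slack=2)

Answer: |   blackboard they|
|  keyboard emerald|
|  stop bus lion by|
| dictionary guitar|
|     quickly happy|
|  progress capture|
|    golden content|
|  warm you fish we|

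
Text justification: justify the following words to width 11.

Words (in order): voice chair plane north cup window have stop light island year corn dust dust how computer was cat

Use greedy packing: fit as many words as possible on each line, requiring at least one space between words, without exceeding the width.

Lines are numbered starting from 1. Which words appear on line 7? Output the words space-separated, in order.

Line 1: ['voice', 'chair'] (min_width=11, slack=0)
Line 2: ['plane', 'north'] (min_width=11, slack=0)
Line 3: ['cup', 'window'] (min_width=10, slack=1)
Line 4: ['have', 'stop'] (min_width=9, slack=2)
Line 5: ['light'] (min_width=5, slack=6)
Line 6: ['island', 'year'] (min_width=11, slack=0)
Line 7: ['corn', 'dust'] (min_width=9, slack=2)
Line 8: ['dust', 'how'] (min_width=8, slack=3)
Line 9: ['computer'] (min_width=8, slack=3)
Line 10: ['was', 'cat'] (min_width=7, slack=4)

Answer: corn dust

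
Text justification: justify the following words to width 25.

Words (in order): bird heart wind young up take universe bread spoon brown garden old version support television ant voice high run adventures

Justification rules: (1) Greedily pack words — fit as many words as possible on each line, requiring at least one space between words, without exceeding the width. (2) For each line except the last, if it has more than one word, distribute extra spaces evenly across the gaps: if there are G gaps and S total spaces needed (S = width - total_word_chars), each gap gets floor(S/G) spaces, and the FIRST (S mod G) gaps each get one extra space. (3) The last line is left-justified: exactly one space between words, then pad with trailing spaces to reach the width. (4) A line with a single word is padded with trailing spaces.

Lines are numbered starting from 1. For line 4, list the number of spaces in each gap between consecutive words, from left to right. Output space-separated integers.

Line 1: ['bird', 'heart', 'wind', 'young', 'up'] (min_width=24, slack=1)
Line 2: ['take', 'universe', 'bread', 'spoon'] (min_width=25, slack=0)
Line 3: ['brown', 'garden', 'old', 'version'] (min_width=24, slack=1)
Line 4: ['support', 'television', 'ant'] (min_width=22, slack=3)
Line 5: ['voice', 'high', 'run', 'adventures'] (min_width=25, slack=0)

Answer: 3 2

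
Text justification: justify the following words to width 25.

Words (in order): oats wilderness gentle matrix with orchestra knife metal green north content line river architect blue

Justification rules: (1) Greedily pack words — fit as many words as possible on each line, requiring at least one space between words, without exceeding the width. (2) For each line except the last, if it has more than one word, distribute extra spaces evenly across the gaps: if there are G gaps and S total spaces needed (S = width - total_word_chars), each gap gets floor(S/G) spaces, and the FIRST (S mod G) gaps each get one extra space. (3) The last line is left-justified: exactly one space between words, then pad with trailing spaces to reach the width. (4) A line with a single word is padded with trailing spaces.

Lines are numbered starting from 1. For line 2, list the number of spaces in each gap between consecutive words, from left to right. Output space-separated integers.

Line 1: ['oats', 'wilderness', 'gentle'] (min_width=22, slack=3)
Line 2: ['matrix', 'with', 'orchestra'] (min_width=21, slack=4)
Line 3: ['knife', 'metal', 'green', 'north'] (min_width=23, slack=2)
Line 4: ['content', 'line', 'river'] (min_width=18, slack=7)
Line 5: ['architect', 'blue'] (min_width=14, slack=11)

Answer: 3 3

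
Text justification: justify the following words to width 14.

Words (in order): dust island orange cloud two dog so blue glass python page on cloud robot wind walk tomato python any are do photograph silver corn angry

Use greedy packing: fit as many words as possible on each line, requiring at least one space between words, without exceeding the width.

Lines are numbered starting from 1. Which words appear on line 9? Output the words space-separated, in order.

Answer: any are do

Derivation:
Line 1: ['dust', 'island'] (min_width=11, slack=3)
Line 2: ['orange', 'cloud'] (min_width=12, slack=2)
Line 3: ['two', 'dog', 'so'] (min_width=10, slack=4)
Line 4: ['blue', 'glass'] (min_width=10, slack=4)
Line 5: ['python', 'page', 'on'] (min_width=14, slack=0)
Line 6: ['cloud', 'robot'] (min_width=11, slack=3)
Line 7: ['wind', 'walk'] (min_width=9, slack=5)
Line 8: ['tomato', 'python'] (min_width=13, slack=1)
Line 9: ['any', 'are', 'do'] (min_width=10, slack=4)
Line 10: ['photograph'] (min_width=10, slack=4)
Line 11: ['silver', 'corn'] (min_width=11, slack=3)
Line 12: ['angry'] (min_width=5, slack=9)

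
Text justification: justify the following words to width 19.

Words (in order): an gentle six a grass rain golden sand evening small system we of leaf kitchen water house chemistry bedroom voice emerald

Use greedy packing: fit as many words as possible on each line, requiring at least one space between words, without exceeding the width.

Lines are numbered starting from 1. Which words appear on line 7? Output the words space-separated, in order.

Answer: voice emerald

Derivation:
Line 1: ['an', 'gentle', 'six', 'a'] (min_width=15, slack=4)
Line 2: ['grass', 'rain', 'golden'] (min_width=17, slack=2)
Line 3: ['sand', 'evening', 'small'] (min_width=18, slack=1)
Line 4: ['system', 'we', 'of', 'leaf'] (min_width=17, slack=2)
Line 5: ['kitchen', 'water', 'house'] (min_width=19, slack=0)
Line 6: ['chemistry', 'bedroom'] (min_width=17, slack=2)
Line 7: ['voice', 'emerald'] (min_width=13, slack=6)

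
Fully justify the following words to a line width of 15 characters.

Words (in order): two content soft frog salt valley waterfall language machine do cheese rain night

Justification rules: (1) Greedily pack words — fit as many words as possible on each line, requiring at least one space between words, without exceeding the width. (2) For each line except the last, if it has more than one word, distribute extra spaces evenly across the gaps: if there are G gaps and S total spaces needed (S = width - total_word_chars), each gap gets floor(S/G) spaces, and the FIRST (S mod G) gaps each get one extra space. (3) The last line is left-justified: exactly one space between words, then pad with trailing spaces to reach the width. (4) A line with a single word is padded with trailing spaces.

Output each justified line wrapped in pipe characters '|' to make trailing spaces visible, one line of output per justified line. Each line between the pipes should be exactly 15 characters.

Line 1: ['two', 'content'] (min_width=11, slack=4)
Line 2: ['soft', 'frog', 'salt'] (min_width=14, slack=1)
Line 3: ['valley'] (min_width=6, slack=9)
Line 4: ['waterfall'] (min_width=9, slack=6)
Line 5: ['language'] (min_width=8, slack=7)
Line 6: ['machine', 'do'] (min_width=10, slack=5)
Line 7: ['cheese', 'rain'] (min_width=11, slack=4)
Line 8: ['night'] (min_width=5, slack=10)

Answer: |two     content|
|soft  frog salt|
|valley         |
|waterfall      |
|language       |
|machine      do|
|cheese     rain|
|night          |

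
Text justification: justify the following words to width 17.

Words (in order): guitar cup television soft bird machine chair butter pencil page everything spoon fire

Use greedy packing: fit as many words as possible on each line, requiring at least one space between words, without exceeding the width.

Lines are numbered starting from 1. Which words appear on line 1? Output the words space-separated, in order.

Answer: guitar cup

Derivation:
Line 1: ['guitar', 'cup'] (min_width=10, slack=7)
Line 2: ['television', 'soft'] (min_width=15, slack=2)
Line 3: ['bird', 'machine'] (min_width=12, slack=5)
Line 4: ['chair', 'butter'] (min_width=12, slack=5)
Line 5: ['pencil', 'page'] (min_width=11, slack=6)
Line 6: ['everything', 'spoon'] (min_width=16, slack=1)
Line 7: ['fire'] (min_width=4, slack=13)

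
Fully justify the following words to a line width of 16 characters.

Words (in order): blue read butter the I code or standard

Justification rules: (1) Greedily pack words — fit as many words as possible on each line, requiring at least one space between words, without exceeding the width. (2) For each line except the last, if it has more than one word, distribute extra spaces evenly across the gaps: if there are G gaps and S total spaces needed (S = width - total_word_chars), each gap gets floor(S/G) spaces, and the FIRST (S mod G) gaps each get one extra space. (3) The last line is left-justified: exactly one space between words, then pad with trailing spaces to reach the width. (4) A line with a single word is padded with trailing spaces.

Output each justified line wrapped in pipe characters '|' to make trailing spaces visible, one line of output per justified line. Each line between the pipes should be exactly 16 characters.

Line 1: ['blue', 'read', 'butter'] (min_width=16, slack=0)
Line 2: ['the', 'I', 'code', 'or'] (min_width=13, slack=3)
Line 3: ['standard'] (min_width=8, slack=8)

Answer: |blue read butter|
|the  I  code  or|
|standard        |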